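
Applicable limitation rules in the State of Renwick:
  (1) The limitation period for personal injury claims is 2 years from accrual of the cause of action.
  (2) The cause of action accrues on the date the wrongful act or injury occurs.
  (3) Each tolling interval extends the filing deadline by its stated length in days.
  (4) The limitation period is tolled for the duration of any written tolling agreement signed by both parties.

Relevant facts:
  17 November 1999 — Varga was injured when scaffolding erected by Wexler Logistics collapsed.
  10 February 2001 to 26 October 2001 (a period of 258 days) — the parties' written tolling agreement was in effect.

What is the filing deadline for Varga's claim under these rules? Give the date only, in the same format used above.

2 August 2002

The claim accrued on 17 November 1999, when the wrongful act occurred.
The untolled deadline — 2 years after 17 November 1999 — is 17 November 2001.
Because the written tolling agreement ran from 10 February 2001 to 26 October 2001, the deadline is extended by 258 days to 2 August 2002.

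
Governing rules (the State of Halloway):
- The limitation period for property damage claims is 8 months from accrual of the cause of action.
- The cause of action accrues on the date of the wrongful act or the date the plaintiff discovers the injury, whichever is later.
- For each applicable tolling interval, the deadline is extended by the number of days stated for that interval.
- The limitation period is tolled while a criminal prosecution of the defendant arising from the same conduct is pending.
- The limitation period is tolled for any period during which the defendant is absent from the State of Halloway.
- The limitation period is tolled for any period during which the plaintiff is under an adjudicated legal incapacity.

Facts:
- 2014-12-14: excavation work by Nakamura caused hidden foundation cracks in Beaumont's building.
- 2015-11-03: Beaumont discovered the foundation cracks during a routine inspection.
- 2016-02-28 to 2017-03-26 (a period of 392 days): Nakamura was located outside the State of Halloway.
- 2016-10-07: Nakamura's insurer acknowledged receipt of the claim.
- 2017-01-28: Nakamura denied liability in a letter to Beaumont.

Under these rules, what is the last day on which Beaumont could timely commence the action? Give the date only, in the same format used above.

2017-07-30

Taking the later of the act (2014-12-14) and discovery (2015-11-03), the claim accrued on 2015-11-03.
Adding the 8 months base period to 2015-11-03 gives a deadline of 2016-07-03, before any tolling.
Because the defendant's absence from the jurisdiction ran from 2016-02-28 to 2017-03-26, the deadline is extended by 392 days to 2017-07-30.
None of the other events listed affects the running of the period under the stated rules.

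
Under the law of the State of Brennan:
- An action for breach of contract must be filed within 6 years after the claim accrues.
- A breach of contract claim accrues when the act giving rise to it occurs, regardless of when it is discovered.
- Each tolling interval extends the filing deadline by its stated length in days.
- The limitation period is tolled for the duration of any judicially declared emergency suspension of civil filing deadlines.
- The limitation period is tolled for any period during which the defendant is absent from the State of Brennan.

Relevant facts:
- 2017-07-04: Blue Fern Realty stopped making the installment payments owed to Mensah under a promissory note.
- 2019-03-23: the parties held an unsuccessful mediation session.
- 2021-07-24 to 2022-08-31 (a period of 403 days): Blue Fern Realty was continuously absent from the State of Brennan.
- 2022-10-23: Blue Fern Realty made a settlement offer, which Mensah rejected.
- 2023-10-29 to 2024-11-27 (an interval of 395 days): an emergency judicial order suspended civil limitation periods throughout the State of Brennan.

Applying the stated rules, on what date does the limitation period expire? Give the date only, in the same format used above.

2025-09-09

The claim accrued on 2017-07-04, the date of the act.
6 years from 2017-07-04 is 2023-07-04.
The period was tolled for 403 days by the defendant's absence from the jurisdiction (2021-07-24 to 2022-08-31), pushing the deadline to 2024-08-10.
The emergency suspension of filing deadlines from 2023-10-29 to 2024-11-27 tolled the period for 395 days, extending the deadline to 2025-09-09.
None of the other events listed affects the running of the period under the stated rules.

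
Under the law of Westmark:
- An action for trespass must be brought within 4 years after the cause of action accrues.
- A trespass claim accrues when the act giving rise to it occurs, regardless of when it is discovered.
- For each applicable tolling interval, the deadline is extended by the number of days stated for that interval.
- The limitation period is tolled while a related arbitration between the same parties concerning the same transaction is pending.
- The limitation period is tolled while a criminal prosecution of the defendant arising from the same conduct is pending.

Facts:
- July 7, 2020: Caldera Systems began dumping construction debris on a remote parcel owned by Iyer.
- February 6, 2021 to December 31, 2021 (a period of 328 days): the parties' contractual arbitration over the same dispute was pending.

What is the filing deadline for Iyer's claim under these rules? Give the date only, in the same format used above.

May 31, 2025

The cause of action accrued on July 7, 2020, the date of the act.
The untolled deadline — 4 years after July 7, 2020 — is July 7, 2024.
The period was tolled for 328 days by the pending related arbitration (February 6, 2021 to December 31, 2021), pushing the deadline to May 31, 2025.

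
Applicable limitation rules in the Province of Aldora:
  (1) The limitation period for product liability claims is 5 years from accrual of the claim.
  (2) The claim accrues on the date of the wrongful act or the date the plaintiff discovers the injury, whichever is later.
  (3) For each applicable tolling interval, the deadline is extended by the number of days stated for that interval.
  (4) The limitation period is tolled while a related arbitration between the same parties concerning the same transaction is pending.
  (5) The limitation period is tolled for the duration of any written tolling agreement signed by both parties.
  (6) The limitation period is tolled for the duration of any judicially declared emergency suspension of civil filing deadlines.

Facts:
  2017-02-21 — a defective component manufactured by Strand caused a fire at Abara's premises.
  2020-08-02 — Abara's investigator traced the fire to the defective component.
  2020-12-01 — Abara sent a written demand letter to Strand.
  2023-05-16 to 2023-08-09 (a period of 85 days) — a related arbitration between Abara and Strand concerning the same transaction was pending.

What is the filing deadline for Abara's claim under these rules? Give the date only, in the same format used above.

The claim accrued on 2020-08-02 — the later of the 2017-02-21 act and the 2020-08-02 discovery.
The untolled deadline — 5 years after 2020-08-02 — is 2025-08-02.
Because the pending related arbitration ran from 2023-05-16 to 2023-08-09, the deadline is extended by 85 days to 2025-10-26.
None of the other events listed affects the running of the period under the stated rules.

2025-10-26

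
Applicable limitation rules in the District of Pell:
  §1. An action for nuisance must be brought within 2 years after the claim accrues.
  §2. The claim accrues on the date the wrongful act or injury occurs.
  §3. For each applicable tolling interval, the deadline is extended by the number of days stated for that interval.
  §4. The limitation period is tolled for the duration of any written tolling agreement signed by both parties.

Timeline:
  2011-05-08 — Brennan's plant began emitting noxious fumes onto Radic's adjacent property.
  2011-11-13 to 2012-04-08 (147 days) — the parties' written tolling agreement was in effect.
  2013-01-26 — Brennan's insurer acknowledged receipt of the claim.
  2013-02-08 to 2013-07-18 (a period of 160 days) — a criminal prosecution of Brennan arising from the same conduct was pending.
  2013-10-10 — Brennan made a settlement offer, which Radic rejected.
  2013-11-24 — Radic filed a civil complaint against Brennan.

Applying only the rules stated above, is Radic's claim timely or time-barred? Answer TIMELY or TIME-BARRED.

TIME-BARRED

The claim accrued on 2011-05-08, the date of the act.
2 years from 2011-05-08 is 2013-05-08.
The written tolling agreement from 2011-11-13 to 2012-04-08 tolled the period for 147 days, extending the deadline to 2013-10-02.
No stated provision tolls the period for a criminal prosecution, so the interval from 2013-02-08 to 2013-07-18 has no effect on the deadline.
The other events in the timeline have no effect on the limitation period under the stated rules.
Radic filed on 2013-11-24, after the 2013-10-02 deadline, so the action is time-barred.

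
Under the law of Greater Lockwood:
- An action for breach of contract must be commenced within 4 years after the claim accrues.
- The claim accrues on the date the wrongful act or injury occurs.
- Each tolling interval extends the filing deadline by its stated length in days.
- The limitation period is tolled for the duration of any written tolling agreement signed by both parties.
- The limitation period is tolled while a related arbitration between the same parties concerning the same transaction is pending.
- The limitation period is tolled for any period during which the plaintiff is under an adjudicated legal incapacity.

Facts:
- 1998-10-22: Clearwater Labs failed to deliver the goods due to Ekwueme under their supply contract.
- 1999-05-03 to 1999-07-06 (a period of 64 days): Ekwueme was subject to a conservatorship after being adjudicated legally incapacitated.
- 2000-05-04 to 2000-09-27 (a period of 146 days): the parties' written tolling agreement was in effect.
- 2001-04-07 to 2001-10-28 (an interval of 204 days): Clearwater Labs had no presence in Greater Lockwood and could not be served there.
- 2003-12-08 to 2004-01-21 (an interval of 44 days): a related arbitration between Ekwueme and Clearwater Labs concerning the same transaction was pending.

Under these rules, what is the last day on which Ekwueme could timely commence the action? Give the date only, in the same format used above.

2003-05-20

The claim accrued on 1998-10-22, the date of the act.
The untolled deadline — 4 years after 1998-10-22 — is 2002-10-22.
Because the plaintiff's legal incapacity ran from 1999-05-03 to 1999-07-06, the deadline is extended by 64 days to 2002-12-25.
The period was tolled for 146 days by the written tolling agreement (2000-05-04 to 2000-09-27), pushing the deadline to 2003-05-20.
The pending related arbitration from 2003-12-08 to 2004-01-21 began after the period had already run on 2003-05-20, so it has no tolling effect.
No stated provision tolls the period for the defendant's absence, so the interval from 2001-04-07 to 2001-10-28 has no effect on the deadline.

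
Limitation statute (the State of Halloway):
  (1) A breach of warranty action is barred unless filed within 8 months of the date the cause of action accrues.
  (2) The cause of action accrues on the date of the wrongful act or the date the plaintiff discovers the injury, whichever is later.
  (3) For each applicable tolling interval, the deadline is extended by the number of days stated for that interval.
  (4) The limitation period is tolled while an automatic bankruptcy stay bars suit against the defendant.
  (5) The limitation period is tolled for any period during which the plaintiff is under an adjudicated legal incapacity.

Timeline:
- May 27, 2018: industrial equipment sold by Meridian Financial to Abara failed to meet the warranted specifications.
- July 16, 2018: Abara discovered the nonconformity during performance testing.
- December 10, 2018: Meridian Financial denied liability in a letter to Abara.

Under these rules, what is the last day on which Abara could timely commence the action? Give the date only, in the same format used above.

Because discovery on July 16, 2018 post-dates the May 27, 2018 act, accrual under the later-of rule falls on July 16, 2018.
The untolled deadline — 8 months after July 16, 2018 — is March 16, 2019.
Nothing else in the chronology tolls or restarts the period.

March 16, 2019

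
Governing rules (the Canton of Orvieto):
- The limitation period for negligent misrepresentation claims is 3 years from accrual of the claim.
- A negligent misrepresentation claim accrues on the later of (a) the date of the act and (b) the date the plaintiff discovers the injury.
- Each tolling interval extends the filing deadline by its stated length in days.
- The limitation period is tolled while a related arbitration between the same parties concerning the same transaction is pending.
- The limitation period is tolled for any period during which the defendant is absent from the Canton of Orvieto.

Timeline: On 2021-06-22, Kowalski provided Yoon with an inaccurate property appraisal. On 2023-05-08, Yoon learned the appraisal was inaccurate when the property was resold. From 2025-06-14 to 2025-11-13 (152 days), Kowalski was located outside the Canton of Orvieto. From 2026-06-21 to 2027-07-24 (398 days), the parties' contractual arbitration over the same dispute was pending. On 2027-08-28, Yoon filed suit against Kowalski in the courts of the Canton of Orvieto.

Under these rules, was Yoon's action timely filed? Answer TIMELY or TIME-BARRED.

TIMELY

The claim accrued on 2023-05-08 — the later of the 2021-06-22 act and the 2023-05-08 discovery.
The untolled deadline — 3 years after 2023-05-08 — is 2026-05-08.
The period was tolled for 152 days by the defendant's absence from the jurisdiction (2025-06-14 to 2025-11-13), pushing the deadline to 2026-10-07.
The period was tolled for 398 days by the pending related arbitration (2026-06-21 to 2027-07-24), pushing the deadline to 2027-11-09.
Yoon filed on 2027-08-28, before the 2027-11-09 deadline, so the action is timely.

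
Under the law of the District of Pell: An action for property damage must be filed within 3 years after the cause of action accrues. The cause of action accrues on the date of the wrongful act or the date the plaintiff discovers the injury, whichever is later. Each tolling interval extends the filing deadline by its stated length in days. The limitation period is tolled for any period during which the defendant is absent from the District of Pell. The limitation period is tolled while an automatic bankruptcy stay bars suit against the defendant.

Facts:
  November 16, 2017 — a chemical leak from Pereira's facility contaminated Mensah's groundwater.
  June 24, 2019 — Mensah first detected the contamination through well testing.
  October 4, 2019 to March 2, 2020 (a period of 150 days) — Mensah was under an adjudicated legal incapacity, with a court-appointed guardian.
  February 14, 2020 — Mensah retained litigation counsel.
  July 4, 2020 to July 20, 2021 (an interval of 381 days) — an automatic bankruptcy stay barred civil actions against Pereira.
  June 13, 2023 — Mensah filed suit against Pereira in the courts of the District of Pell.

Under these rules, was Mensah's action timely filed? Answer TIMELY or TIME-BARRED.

TIMELY

Taking the later of the act (November 16, 2017) and discovery (June 24, 2019), the claim accrued on June 24, 2019.
The untolled deadline — 3 years after June 24, 2019 — is June 24, 2022.
The period was tolled for 381 days by the automatic bankruptcy stay (July 4, 2020 to July 20, 2021), pushing the deadline to July 10, 2023.
No stated provision tolls the period for the plaintiff's incapacity, so the interval from October 4, 2019 to March 2, 2020 has no effect on the deadline.
Nothing else in the chronology tolls or restarts the period.
Mensah filed on June 13, 2023, before the July 10, 2023 deadline, so the action is timely.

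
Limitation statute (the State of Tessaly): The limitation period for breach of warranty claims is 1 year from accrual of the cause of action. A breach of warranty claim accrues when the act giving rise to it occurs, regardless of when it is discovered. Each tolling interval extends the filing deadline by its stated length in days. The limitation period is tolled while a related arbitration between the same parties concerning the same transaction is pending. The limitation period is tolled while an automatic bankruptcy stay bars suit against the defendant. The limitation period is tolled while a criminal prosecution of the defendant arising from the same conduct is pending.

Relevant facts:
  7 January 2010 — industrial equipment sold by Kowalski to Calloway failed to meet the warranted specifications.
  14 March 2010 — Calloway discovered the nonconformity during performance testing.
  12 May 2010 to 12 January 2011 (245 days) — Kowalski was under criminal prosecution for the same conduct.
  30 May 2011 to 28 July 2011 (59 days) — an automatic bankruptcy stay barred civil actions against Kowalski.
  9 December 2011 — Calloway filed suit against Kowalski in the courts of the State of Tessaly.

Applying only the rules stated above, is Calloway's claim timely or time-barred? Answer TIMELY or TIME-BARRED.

TIME-BARRED

Because the rule ties accrual to occurrence, the claim accrued on 7 January 2010, not on the 14 March 2010 discovery date.
Adding the 1 year base period to 7 January 2010 gives a deadline of 7 January 2011, before any tolling.
Because the pending criminal prosecution ran from 12 May 2010 to 12 January 2011, the deadline is extended by 245 days to 9 September 2011.
Because the automatic bankruptcy stay ran from 30 May 2011 to 28 July 2011, the deadline is extended by 59 days to 7 November 2011.
The 9 December 2011 filing falls after the 7 November 2011 deadline; the claim is time-barred.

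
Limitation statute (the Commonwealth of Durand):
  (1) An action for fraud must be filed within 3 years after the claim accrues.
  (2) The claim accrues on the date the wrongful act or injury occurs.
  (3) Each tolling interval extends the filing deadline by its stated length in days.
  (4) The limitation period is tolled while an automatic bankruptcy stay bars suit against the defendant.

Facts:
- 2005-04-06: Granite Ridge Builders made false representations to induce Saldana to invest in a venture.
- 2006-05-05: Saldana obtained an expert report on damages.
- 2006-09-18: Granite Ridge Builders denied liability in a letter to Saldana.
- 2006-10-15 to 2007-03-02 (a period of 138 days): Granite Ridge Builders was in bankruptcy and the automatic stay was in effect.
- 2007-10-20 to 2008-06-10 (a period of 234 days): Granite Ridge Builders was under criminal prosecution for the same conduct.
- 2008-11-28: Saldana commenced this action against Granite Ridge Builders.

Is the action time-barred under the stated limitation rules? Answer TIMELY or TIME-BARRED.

TIME-BARRED

The claim accrued on 2005-04-06, when the wrongful act occurred.
3 years from 2005-04-06 is 2008-04-06.
Because the automatic bankruptcy stay ran from 2006-10-15 to 2007-03-02, the deadline is extended by 138 days to 2008-08-22.
Although a criminal prosecution ran from 2007-10-20 to 2008-06-10, the stated rules do not make that a tolling event, so it is disregarded.
The other events in the timeline have no effect on the limitation period under the stated rules.
The 2008-11-28 filing falls after the 2008-08-22 deadline; the claim is time-barred.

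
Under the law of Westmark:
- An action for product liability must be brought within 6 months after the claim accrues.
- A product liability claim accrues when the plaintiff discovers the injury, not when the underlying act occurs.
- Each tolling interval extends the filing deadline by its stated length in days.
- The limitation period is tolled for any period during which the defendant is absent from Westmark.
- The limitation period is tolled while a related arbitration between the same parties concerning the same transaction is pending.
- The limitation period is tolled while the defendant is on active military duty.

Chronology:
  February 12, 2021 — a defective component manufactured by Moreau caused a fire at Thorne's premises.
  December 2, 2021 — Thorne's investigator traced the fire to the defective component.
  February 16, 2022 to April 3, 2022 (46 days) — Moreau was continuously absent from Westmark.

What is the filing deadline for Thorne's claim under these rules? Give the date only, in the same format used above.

July 18, 2022

The claim did not accrue until Thorne discovered the injury on December 2, 2021; the February 12, 2021 act date does not start the clock under the stated rule.
6 months from December 2, 2021 is June 2, 2022.
The period was tolled for 46 days by the defendant's absence from the jurisdiction (February 16, 2022 to April 3, 2022), pushing the deadline to July 18, 2022.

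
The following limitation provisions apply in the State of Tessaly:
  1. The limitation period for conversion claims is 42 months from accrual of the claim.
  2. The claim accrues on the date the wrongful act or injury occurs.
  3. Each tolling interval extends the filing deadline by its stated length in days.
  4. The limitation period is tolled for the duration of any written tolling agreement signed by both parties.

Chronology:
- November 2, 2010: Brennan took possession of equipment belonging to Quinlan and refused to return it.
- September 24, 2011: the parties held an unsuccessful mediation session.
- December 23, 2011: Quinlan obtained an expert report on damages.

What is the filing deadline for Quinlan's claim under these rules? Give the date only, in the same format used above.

May 2, 2014

The claim accrued on November 2, 2010, the date of the act.
42 months from November 2, 2010 is May 2, 2014.
Nothing else in the chronology tolls or restarts the period.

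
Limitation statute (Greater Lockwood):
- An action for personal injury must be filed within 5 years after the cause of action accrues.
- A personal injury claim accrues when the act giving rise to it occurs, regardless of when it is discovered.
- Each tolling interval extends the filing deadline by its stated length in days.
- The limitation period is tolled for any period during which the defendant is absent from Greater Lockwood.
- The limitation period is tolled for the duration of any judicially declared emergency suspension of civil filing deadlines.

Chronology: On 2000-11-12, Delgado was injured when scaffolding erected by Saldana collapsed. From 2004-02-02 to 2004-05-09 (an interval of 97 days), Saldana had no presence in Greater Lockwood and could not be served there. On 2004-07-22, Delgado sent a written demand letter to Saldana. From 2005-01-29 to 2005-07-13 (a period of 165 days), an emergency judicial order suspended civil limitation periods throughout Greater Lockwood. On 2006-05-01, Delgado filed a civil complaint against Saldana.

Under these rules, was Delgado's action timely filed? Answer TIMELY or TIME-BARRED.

TIMELY

The claim accrued on 2000-11-12, when the wrongful act occurred.
5 years from 2000-11-12 is 2005-11-12.
Because the defendant's absence from the jurisdiction ran from 2004-02-02 to 2004-05-09, the deadline is extended by 97 days to 2006-02-17.
Because the emergency suspension of filing deadlines ran from 2005-01-29 to 2005-07-13, the deadline is extended by 165 days to 2006-08-01.
The other events in the timeline have no effect on the limitation period under the stated rules.
Filing on 2006-05-01 beat the 2006-08-01 deadline — the action is timely.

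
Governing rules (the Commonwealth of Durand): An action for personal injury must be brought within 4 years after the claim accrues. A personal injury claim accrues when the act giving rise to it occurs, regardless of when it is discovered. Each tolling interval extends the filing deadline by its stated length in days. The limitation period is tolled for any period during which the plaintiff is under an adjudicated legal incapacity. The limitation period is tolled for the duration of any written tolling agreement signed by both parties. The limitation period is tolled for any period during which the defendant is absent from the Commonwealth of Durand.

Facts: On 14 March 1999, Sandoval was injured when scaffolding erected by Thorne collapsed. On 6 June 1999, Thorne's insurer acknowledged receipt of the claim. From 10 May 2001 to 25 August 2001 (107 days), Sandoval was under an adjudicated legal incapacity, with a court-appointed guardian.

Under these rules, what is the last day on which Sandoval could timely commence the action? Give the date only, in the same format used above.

The claim accrued on 14 March 1999, when the wrongful act occurred.
The untolled deadline — 4 years after 14 March 1999 — is 14 March 2003.
The period was tolled for 107 days by the plaintiff's legal incapacity (10 May 2001 to 25 August 2001), pushing the deadline to 29 June 2003.
None of the other events listed affects the running of the period under the stated rules.

29 June 2003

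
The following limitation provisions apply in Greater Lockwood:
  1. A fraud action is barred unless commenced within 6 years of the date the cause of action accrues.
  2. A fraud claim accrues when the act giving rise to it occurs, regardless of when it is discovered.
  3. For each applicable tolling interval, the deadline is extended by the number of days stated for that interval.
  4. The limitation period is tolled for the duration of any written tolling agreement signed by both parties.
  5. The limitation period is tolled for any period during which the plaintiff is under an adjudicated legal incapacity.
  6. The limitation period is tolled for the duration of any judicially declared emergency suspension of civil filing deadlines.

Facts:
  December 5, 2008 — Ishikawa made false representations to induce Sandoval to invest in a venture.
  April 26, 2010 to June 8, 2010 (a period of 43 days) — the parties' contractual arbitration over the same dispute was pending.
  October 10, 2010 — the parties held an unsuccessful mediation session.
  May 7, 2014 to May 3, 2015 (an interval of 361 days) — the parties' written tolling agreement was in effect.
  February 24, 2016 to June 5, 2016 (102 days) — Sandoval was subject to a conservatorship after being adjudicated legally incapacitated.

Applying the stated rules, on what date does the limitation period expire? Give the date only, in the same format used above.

The claim accrued on December 5, 2008, when the wrongful act occurred.
6 years from December 5, 2008 is December 5, 2014.
Because the written tolling agreement ran from May 7, 2014 to May 3, 2015, the deadline is extended by 361 days to December 1, 2015.
By the time the plaintiff's legal incapacity began on February 24, 2016, the limitation period had already expired on December 1, 2015; that interval cannot revive it.
The pending related arbitration from April 26, 2010 to June 8, 2010 does not toll the period, because no stated rule makes a pending arbitration a tolling event.
The other events in the timeline have no effect on the limitation period under the stated rules.

December 1, 2015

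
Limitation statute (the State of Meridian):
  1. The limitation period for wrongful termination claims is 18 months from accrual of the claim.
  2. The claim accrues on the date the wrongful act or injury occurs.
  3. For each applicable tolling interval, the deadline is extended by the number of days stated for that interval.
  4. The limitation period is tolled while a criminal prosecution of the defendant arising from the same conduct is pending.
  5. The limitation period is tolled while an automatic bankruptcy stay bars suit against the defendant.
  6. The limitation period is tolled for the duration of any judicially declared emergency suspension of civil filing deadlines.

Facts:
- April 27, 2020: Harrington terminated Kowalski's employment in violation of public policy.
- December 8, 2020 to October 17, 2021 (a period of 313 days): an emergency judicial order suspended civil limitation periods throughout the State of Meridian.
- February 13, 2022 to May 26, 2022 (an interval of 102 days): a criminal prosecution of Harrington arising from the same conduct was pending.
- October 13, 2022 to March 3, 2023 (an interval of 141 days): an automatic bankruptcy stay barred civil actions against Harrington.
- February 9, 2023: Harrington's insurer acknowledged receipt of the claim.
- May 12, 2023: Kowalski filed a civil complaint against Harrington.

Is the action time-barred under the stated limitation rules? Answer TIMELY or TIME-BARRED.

The claim accrued on April 27, 2020, when the wrongful act occurred.
Adding the 18 months base period to April 27, 2020 gives a deadline of October 27, 2021, before any tolling.
The emergency suspension of filing deadlines from December 8, 2020 to October 17, 2021 tolled the period for 313 days, extending the deadline to September 5, 2022.
The pending criminal prosecution from February 13, 2022 to May 26, 2022 tolled the period for 102 days, extending the deadline to December 16, 2022.
Because the automatic bankruptcy stay ran from October 13, 2022 to March 3, 2023, the deadline is extended by 141 days to May 6, 2023.
Nothing else in the chronology tolls or restarts the period.
The May 12, 2023 filing falls after the May 6, 2023 deadline; the claim is time-barred.

TIME-BARRED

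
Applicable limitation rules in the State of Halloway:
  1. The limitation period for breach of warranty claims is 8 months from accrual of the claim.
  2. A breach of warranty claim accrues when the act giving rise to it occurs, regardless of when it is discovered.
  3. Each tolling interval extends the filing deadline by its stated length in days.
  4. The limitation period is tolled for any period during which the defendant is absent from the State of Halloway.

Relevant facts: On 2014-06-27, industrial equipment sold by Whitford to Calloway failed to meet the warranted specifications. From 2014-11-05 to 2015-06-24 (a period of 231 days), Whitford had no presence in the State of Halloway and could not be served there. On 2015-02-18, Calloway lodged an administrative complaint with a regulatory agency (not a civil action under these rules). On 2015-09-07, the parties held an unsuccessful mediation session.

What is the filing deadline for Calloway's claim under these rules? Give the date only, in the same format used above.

2015-10-16

The limitation period began to run on 2014-06-27.
The untolled deadline — 8 months after 2014-06-27 — is 2015-02-27.
The defendant's absence from the jurisdiction from 2014-11-05 to 2015-06-24 tolled the period for 231 days, extending the deadline to 2015-10-16.
None of the other events listed affects the running of the period under the stated rules.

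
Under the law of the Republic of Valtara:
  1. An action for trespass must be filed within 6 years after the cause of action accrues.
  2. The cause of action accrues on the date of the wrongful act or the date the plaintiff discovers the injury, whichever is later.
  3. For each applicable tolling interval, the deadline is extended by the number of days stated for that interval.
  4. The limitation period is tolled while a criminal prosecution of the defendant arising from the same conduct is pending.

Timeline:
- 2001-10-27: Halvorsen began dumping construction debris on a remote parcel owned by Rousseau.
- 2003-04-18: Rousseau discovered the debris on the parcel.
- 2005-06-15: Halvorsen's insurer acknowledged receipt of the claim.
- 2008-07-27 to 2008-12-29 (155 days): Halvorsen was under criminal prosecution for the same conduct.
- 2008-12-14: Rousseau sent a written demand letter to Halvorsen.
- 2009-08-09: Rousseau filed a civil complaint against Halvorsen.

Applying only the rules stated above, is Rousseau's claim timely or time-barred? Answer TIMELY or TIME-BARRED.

TIMELY

Taking the later of the act (2001-10-27) and discovery (2003-04-18), the claim accrued on 2003-04-18.
Adding the 6 years base period to 2003-04-18 gives a deadline of 2009-04-18, before any tolling.
The period was tolled for 155 days by the pending criminal prosecution (2008-07-27 to 2008-12-29), pushing the deadline to 2009-09-20.
None of the other events listed affects the running of the period under the stated rules.
The 2009-08-09 filing precedes the 2009-09-20 deadline; the claim is timely.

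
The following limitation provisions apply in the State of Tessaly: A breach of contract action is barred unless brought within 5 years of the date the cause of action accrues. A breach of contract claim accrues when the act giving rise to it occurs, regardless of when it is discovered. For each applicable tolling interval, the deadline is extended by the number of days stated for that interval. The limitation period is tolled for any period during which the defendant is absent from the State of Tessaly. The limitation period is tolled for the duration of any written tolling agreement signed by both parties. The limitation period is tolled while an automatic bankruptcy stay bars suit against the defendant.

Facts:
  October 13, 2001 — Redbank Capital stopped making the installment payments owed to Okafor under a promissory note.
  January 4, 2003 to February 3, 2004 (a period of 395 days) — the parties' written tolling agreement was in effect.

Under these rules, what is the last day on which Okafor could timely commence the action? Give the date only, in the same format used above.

The cause of action accrued on October 13, 2001, the date of the act.
Adding the 5 years base period to October 13, 2001 gives a deadline of October 13, 2006, before any tolling.
The period was tolled for 395 days by the written tolling agreement (January 4, 2003 to February 3, 2004), pushing the deadline to November 12, 2007.

November 12, 2007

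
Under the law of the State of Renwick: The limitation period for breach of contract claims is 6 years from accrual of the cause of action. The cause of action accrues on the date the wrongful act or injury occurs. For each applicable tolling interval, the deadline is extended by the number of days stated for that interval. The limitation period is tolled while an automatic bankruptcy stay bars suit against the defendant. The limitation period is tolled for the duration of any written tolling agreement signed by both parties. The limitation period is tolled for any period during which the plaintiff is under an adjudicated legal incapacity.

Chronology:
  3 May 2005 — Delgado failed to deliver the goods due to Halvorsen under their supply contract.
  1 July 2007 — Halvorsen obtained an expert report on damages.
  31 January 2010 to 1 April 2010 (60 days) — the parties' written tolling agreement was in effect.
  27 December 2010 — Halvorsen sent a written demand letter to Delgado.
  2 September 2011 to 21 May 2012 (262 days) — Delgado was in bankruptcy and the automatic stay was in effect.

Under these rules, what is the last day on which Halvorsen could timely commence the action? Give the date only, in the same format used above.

2 July 2011

The cause of action accrued on 3 May 2005, the date of the act.
The untolled deadline — 6 years after 3 May 2005 — is 3 May 2011.
The period was tolled for 60 days by the written tolling agreement (31 January 2010 to 1 April 2010), pushing the deadline to 2 July 2011.
The automatic bankruptcy stay starting 2 September 2011 came too late — the period had run on 2 July 2011 — and so does not extend the deadline.
None of the other events listed affects the running of the period under the stated rules.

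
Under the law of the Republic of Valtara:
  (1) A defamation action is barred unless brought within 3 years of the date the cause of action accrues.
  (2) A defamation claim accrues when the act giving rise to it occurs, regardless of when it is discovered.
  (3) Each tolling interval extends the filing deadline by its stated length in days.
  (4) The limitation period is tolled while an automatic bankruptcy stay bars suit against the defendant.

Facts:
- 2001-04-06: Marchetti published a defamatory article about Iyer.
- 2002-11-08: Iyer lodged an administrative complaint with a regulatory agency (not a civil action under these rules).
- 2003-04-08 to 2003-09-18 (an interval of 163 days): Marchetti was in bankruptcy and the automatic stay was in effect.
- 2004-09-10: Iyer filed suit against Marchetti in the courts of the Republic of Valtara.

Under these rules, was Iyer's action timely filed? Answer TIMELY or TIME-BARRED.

The cause of action accrued on 2001-04-06, the date of the act.
Adding the 3 years base period to 2001-04-06 gives a deadline of 2004-04-06, before any tolling.
The period was tolled for 163 days by the automatic bankruptcy stay (2003-04-08 to 2003-09-18), pushing the deadline to 2004-09-16.
None of the other events listed affects the running of the period under the stated rules.
Filing on 2004-09-10 beat the 2004-09-16 deadline — the action is timely.

TIMELY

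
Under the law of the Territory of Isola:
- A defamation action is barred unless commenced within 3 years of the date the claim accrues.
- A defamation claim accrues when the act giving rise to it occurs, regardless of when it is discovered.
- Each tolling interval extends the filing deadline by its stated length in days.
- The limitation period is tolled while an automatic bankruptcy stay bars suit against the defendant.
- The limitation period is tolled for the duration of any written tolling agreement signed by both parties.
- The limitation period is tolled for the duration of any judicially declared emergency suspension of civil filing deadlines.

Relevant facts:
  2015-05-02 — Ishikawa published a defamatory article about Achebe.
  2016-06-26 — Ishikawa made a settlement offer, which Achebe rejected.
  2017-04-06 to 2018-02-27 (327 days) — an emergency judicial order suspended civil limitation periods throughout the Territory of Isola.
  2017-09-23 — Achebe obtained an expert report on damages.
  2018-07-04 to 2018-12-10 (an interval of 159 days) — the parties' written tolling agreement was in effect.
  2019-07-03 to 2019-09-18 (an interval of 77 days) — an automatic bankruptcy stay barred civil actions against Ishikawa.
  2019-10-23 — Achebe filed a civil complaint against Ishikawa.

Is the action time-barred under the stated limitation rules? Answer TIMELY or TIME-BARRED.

The claim accrued on 2015-05-02, when the wrongful act occurred.
3 years from 2015-05-02 is 2018-05-02.
The period was tolled for 327 days by the emergency suspension of filing deadlines (2017-04-06 to 2018-02-27), pushing the deadline to 2019-03-25.
Because the written tolling agreement ran from 2018-07-04 to 2018-12-10, the deadline is extended by 159 days to 2019-08-31.
The period was tolled for 77 days by the automatic bankruptcy stay (2019-07-03 to 2019-09-18), pushing the deadline to 2019-11-16.
None of the other events listed affects the running of the period under the stated rules.
Filing on 2019-10-23 beat the 2019-11-16 deadline — the action is timely.

TIMELY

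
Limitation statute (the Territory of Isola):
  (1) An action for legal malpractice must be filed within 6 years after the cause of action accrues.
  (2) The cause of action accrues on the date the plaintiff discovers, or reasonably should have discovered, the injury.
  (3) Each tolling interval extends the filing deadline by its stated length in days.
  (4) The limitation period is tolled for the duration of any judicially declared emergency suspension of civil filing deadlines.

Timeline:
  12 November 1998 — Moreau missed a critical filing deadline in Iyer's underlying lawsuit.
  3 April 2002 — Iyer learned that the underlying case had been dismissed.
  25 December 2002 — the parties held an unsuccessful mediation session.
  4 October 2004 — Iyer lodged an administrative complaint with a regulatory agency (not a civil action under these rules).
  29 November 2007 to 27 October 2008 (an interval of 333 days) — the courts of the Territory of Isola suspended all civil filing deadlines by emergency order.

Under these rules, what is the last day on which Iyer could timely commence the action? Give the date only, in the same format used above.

Accrual is tied to discovery, so the period began on 3 April 2002 rather than on 12 November 1998 when the act occurred.
6 years from 3 April 2002 is 3 April 2008.
Because the emergency suspension of filing deadlines ran from 29 November 2007 to 27 October 2008, the deadline is extended by 333 days to 2 March 2009.
Nothing else in the chronology tolls or restarts the period.

2 March 2009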